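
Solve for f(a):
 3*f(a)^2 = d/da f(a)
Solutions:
 f(a) = -1/(C1 + 3*a)


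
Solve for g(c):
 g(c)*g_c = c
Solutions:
 g(c) = -sqrt(C1 + c^2)
 g(c) = sqrt(C1 + c^2)


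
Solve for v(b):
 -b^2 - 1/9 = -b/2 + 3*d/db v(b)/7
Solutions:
 v(b) = C1 - 7*b^3/9 + 7*b^2/12 - 7*b/27


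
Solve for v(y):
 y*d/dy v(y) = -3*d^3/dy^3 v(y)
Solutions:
 v(y) = C1 + Integral(C2*airyai(-3^(2/3)*y/3) + C3*airybi(-3^(2/3)*y/3), y)


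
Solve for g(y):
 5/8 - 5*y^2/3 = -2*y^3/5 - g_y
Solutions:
 g(y) = C1 - y^4/10 + 5*y^3/9 - 5*y/8


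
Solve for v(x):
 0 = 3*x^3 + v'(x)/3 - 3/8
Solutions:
 v(x) = C1 - 9*x^4/4 + 9*x/8


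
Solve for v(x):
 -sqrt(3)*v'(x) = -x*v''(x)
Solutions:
 v(x) = C1 + C2*x^(1 + sqrt(3))


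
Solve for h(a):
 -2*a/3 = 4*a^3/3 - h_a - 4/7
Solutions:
 h(a) = C1 + a^4/3 + a^2/3 - 4*a/7


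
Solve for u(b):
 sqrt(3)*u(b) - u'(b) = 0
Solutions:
 u(b) = C1*exp(sqrt(3)*b)


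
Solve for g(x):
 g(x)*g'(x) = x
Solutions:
 g(x) = -sqrt(C1 + x^2)
 g(x) = sqrt(C1 + x^2)


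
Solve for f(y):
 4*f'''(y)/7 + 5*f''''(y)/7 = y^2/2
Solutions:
 f(y) = C1 + C2*y + C3*y^2 + C4*exp(-4*y/5) + 7*y^5/480 - 35*y^4/384 + 175*y^3/384


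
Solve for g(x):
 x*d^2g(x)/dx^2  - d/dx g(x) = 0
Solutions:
 g(x) = C1 + C2*x^2


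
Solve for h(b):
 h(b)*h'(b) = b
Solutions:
 h(b) = -sqrt(C1 + b^2)
 h(b) = sqrt(C1 + b^2)


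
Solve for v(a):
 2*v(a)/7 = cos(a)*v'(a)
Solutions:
 v(a) = C1*(sin(a) + 1)^(1/7)/(sin(a) - 1)^(1/7)


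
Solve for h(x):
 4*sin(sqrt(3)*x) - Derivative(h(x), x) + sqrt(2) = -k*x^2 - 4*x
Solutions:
 h(x) = C1 + k*x^3/3 + 2*x^2 + sqrt(2)*x - 4*sqrt(3)*cos(sqrt(3)*x)/3


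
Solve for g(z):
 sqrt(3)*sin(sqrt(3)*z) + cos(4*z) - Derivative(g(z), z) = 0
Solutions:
 g(z) = C1 + sin(4*z)/4 - cos(sqrt(3)*z)


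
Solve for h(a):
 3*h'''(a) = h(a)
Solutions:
 h(a) = C3*exp(3^(2/3)*a/3) + (C1*sin(3^(1/6)*a/2) + C2*cos(3^(1/6)*a/2))*exp(-3^(2/3)*a/6)


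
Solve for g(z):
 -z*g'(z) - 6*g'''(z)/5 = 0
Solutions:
 g(z) = C1 + Integral(C2*airyai(-5^(1/3)*6^(2/3)*z/6) + C3*airybi(-5^(1/3)*6^(2/3)*z/6), z)


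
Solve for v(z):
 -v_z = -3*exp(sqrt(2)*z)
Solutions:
 v(z) = C1 + 3*sqrt(2)*exp(sqrt(2)*z)/2


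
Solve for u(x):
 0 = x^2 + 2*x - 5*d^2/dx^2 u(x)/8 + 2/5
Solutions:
 u(x) = C1 + C2*x + 2*x^4/15 + 8*x^3/15 + 8*x^2/25


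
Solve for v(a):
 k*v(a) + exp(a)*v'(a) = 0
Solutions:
 v(a) = C1*exp(k*exp(-a))


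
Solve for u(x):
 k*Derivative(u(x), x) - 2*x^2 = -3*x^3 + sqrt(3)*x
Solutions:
 u(x) = C1 - 3*x^4/(4*k) + 2*x^3/(3*k) + sqrt(3)*x^2/(2*k)


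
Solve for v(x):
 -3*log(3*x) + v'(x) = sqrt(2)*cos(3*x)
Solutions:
 v(x) = C1 + 3*x*log(x) - 3*x + 3*x*log(3) + sqrt(2)*sin(3*x)/3


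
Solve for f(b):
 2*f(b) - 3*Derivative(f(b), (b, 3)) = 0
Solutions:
 f(b) = C3*exp(2^(1/3)*3^(2/3)*b/3) + (C1*sin(2^(1/3)*3^(1/6)*b/2) + C2*cos(2^(1/3)*3^(1/6)*b/2))*exp(-2^(1/3)*3^(2/3)*b/6)


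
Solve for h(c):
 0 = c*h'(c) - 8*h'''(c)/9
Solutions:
 h(c) = C1 + Integral(C2*airyai(3^(2/3)*c/2) + C3*airybi(3^(2/3)*c/2), c)


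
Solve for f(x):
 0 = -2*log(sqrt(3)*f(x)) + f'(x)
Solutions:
 -Integral(1/(2*log(_y) + log(3)), (_y, f(x))) = C1 - x


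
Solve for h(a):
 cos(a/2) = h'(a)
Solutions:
 h(a) = C1 + 2*sin(a/2)


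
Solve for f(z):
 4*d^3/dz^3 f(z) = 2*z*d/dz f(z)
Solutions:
 f(z) = C1 + Integral(C2*airyai(2^(2/3)*z/2) + C3*airybi(2^(2/3)*z/2), z)


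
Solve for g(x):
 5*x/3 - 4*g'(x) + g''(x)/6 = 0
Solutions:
 g(x) = C1 + C2*exp(24*x) + 5*x^2/24 + 5*x/288


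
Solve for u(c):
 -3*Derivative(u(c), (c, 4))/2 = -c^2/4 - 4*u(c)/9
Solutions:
 u(c) = C1*exp(-2^(3/4)*3^(1/4)*c/3) + C2*exp(2^(3/4)*3^(1/4)*c/3) + C3*sin(2^(3/4)*3^(1/4)*c/3) + C4*cos(2^(3/4)*3^(1/4)*c/3) - 9*c^2/16


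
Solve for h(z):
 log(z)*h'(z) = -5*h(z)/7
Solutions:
 h(z) = C1*exp(-5*li(z)/7)


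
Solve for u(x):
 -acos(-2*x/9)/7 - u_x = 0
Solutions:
 u(x) = C1 - x*acos(-2*x/9)/7 - sqrt(81 - 4*x^2)/14


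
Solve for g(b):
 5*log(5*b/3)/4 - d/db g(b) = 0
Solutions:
 g(b) = C1 + 5*b*log(b)/4 - 5*b*log(3)/4 - 5*b/4 + 5*b*log(5)/4


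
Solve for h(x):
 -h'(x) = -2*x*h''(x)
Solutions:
 h(x) = C1 + C2*x^(3/2)


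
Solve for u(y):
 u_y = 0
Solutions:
 u(y) = C1


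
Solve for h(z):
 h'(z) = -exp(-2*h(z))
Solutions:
 h(z) = log(-sqrt(C1 - 2*z))
 h(z) = log(C1 - 2*z)/2


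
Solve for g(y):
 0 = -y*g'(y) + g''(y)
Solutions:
 g(y) = C1 + C2*erfi(sqrt(2)*y/2)


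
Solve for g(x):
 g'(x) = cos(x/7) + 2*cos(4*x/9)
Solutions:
 g(x) = C1 + 7*sin(x/7) + 9*sin(4*x/9)/2


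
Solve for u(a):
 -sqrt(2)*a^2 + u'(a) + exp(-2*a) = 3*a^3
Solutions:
 u(a) = C1 + 3*a^4/4 + sqrt(2)*a^3/3 + exp(-2*a)/2


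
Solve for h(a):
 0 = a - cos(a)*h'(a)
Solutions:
 h(a) = C1 + Integral(a/cos(a), a)


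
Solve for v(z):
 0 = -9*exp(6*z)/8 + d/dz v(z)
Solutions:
 v(z) = C1 + 3*exp(6*z)/16


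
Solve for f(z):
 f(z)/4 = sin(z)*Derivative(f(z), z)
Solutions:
 f(z) = C1*(cos(z) - 1)^(1/8)/(cos(z) + 1)^(1/8)


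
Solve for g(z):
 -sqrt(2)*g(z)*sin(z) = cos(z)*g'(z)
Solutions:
 g(z) = C1*cos(z)^(sqrt(2))


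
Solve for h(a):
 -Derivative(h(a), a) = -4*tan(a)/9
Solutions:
 h(a) = C1 - 4*log(cos(a))/9


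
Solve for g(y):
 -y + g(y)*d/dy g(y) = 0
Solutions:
 g(y) = -sqrt(C1 + y^2)
 g(y) = sqrt(C1 + y^2)


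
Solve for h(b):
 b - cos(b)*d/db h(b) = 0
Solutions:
 h(b) = C1 + Integral(b/cos(b), b)


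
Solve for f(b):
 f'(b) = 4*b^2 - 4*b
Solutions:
 f(b) = C1 + 4*b^3/3 - 2*b^2


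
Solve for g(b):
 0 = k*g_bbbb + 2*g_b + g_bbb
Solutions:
 g(b) = C1 + C2*exp(-b*((sqrt(((27 + k^(-2))^2 - 1/k^4)/k^2) + 27/k + k^(-3))^(1/3) + 1/k + 1/(k^2*(sqrt(((27 + k^(-2))^2 - 1/k^4)/k^2) + 27/k + k^(-3))^(1/3)))/3) + C3*exp(b*((sqrt(((27 + k^(-2))^2 - 1/k^4)/k^2) + 27/k + k^(-3))^(1/3) - sqrt(3)*I*(sqrt(((27 + k^(-2))^2 - 1/k^4)/k^2) + 27/k + k^(-3))^(1/3) - 2/k - 4/(k^2*(-1 + sqrt(3)*I)*(sqrt(((27 + k^(-2))^2 - 1/k^4)/k^2) + 27/k + k^(-3))^(1/3)))/6) + C4*exp(b*((sqrt(((27 + k^(-2))^2 - 1/k^4)/k^2) + 27/k + k^(-3))^(1/3) + sqrt(3)*I*(sqrt(((27 + k^(-2))^2 - 1/k^4)/k^2) + 27/k + k^(-3))^(1/3) - 2/k + 4/(k^2*(1 + sqrt(3)*I)*(sqrt(((27 + k^(-2))^2 - 1/k^4)/k^2) + 27/k + k^(-3))^(1/3)))/6)


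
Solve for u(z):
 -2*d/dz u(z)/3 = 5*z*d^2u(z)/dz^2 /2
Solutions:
 u(z) = C1 + C2*z^(11/15)


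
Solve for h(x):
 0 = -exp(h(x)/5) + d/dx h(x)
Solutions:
 h(x) = 5*log(-1/(C1 + x)) + 5*log(5)


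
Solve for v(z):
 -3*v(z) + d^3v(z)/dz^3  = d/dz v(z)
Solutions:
 v(z) = C1*exp(-z*(2*18^(1/3)/(sqrt(717) + 27)^(1/3) + 12^(1/3)*(sqrt(717) + 27)^(1/3))/12)*sin(2^(1/3)*3^(1/6)*z*(-2^(1/3)*3^(2/3)*(sqrt(717) + 27)^(1/3) + 6/(sqrt(717) + 27)^(1/3))/12) + C2*exp(-z*(2*18^(1/3)/(sqrt(717) + 27)^(1/3) + 12^(1/3)*(sqrt(717) + 27)^(1/3))/12)*cos(2^(1/3)*3^(1/6)*z*(-2^(1/3)*3^(2/3)*(sqrt(717) + 27)^(1/3) + 6/(sqrt(717) + 27)^(1/3))/12) + C3*exp(z*(2*18^(1/3)/(sqrt(717) + 27)^(1/3) + 12^(1/3)*(sqrt(717) + 27)^(1/3))/6)


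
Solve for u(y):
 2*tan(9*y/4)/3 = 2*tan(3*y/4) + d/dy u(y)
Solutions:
 u(y) = C1 + 8*log(cos(3*y/4))/3 - 8*log(cos(9*y/4))/27


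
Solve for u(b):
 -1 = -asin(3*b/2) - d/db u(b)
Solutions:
 u(b) = C1 - b*asin(3*b/2) + b - sqrt(4 - 9*b^2)/3


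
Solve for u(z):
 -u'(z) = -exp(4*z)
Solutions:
 u(z) = C1 + exp(4*z)/4


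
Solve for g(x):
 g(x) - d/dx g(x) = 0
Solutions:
 g(x) = C1*exp(x)


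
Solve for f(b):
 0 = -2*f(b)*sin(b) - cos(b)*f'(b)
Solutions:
 f(b) = C1*cos(b)^2


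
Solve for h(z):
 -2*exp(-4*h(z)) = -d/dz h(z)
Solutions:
 h(z) = log(-I*(C1 + 8*z)^(1/4))
 h(z) = log(I*(C1 + 8*z)^(1/4))
 h(z) = log(-(C1 + 8*z)^(1/4))
 h(z) = log(C1 + 8*z)/4


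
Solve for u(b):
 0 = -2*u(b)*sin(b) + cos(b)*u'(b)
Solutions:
 u(b) = C1/cos(b)^2


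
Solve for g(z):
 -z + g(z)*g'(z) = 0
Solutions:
 g(z) = -sqrt(C1 + z^2)
 g(z) = sqrt(C1 + z^2)


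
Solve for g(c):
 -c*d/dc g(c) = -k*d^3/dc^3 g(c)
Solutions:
 g(c) = C1 + Integral(C2*airyai(c*(1/k)^(1/3)) + C3*airybi(c*(1/k)^(1/3)), c)


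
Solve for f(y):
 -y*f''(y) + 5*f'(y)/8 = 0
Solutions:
 f(y) = C1 + C2*y^(13/8)


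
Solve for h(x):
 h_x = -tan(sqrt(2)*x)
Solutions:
 h(x) = C1 + sqrt(2)*log(cos(sqrt(2)*x))/2


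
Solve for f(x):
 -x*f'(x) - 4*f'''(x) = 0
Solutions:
 f(x) = C1 + Integral(C2*airyai(-2^(1/3)*x/2) + C3*airybi(-2^(1/3)*x/2), x)


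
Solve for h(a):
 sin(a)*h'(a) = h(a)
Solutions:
 h(a) = C1*sqrt(cos(a) - 1)/sqrt(cos(a) + 1)


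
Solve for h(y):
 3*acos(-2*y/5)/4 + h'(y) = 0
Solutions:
 h(y) = C1 - 3*y*acos(-2*y/5)/4 - 3*sqrt(25 - 4*y^2)/8


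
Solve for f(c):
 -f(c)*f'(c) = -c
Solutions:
 f(c) = -sqrt(C1 + c^2)
 f(c) = sqrt(C1 + c^2)


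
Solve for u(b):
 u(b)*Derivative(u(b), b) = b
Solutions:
 u(b) = -sqrt(C1 + b^2)
 u(b) = sqrt(C1 + b^2)


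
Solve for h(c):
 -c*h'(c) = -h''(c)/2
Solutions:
 h(c) = C1 + C2*erfi(c)


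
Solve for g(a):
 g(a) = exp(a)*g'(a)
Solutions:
 g(a) = C1*exp(-exp(-a))


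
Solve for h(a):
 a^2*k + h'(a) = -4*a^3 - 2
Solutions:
 h(a) = C1 - a^4 - a^3*k/3 - 2*a


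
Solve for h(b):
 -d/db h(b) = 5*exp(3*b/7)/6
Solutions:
 h(b) = C1 - 35*exp(3*b/7)/18


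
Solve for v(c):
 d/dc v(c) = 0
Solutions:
 v(c) = C1


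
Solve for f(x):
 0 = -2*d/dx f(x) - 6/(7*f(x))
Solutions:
 f(x) = -sqrt(C1 - 42*x)/7
 f(x) = sqrt(C1 - 42*x)/7


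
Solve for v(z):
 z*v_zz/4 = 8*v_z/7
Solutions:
 v(z) = C1 + C2*z^(39/7)


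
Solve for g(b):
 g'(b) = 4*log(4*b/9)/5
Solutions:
 g(b) = C1 + 4*b*log(b)/5 - 8*b*log(3)/5 - 4*b/5 + 8*b*log(2)/5


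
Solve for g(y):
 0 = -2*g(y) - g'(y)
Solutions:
 g(y) = C1*exp(-2*y)


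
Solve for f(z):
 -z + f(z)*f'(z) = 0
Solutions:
 f(z) = -sqrt(C1 + z^2)
 f(z) = sqrt(C1 + z^2)


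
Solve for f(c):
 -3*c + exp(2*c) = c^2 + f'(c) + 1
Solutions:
 f(c) = C1 - c^3/3 - 3*c^2/2 - c + exp(2*c)/2


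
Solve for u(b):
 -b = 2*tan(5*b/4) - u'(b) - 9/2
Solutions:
 u(b) = C1 + b^2/2 - 9*b/2 - 8*log(cos(5*b/4))/5


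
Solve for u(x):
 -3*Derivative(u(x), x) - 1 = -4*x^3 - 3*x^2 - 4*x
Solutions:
 u(x) = C1 + x^4/3 + x^3/3 + 2*x^2/3 - x/3


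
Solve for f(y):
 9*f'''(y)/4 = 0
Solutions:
 f(y) = C1 + C2*y + C3*y^2


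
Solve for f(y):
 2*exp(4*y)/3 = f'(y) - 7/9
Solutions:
 f(y) = C1 + 7*y/9 + exp(4*y)/6


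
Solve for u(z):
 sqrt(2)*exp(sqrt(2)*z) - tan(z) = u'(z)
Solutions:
 u(z) = C1 + exp(sqrt(2)*z) + log(cos(z))


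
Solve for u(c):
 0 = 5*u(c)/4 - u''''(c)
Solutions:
 u(c) = C1*exp(-sqrt(2)*5^(1/4)*c/2) + C2*exp(sqrt(2)*5^(1/4)*c/2) + C3*sin(sqrt(2)*5^(1/4)*c/2) + C4*cos(sqrt(2)*5^(1/4)*c/2)


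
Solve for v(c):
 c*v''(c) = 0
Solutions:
 v(c) = C1 + C2*c


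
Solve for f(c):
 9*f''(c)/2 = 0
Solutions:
 f(c) = C1 + C2*c


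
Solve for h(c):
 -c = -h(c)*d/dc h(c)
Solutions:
 h(c) = -sqrt(C1 + c^2)
 h(c) = sqrt(C1 + c^2)


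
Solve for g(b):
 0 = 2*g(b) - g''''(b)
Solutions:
 g(b) = C1*exp(-2^(1/4)*b) + C2*exp(2^(1/4)*b) + C3*sin(2^(1/4)*b) + C4*cos(2^(1/4)*b)


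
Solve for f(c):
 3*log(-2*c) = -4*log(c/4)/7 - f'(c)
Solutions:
 f(c) = C1 - 25*c*log(c)/7 + c*(-13*log(2)/7 + 25/7 - 3*I*pi)


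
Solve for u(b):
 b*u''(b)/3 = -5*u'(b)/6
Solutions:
 u(b) = C1 + C2/b^(3/2)


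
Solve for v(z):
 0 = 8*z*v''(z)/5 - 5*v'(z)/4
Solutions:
 v(z) = C1 + C2*z^(57/32)


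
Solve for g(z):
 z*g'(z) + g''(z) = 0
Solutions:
 g(z) = C1 + C2*erf(sqrt(2)*z/2)


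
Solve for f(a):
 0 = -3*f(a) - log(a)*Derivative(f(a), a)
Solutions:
 f(a) = C1*exp(-3*li(a))


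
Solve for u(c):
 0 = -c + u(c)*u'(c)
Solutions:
 u(c) = -sqrt(C1 + c^2)
 u(c) = sqrt(C1 + c^2)


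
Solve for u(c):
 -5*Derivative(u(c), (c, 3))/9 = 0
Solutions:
 u(c) = C1 + C2*c + C3*c^2


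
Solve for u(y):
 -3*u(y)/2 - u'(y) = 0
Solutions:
 u(y) = C1*exp(-3*y/2)


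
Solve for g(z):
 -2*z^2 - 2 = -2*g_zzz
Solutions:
 g(z) = C1 + C2*z + C3*z^2 + z^5/60 + z^3/6


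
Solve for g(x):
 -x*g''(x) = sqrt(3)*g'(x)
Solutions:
 g(x) = C1 + C2*x^(1 - sqrt(3))


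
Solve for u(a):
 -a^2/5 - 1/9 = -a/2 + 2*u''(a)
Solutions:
 u(a) = C1 + C2*a - a^4/120 + a^3/24 - a^2/36


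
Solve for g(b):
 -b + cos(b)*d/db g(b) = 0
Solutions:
 g(b) = C1 + Integral(b/cos(b), b)


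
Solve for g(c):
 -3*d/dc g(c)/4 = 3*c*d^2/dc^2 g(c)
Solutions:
 g(c) = C1 + C2*c^(3/4)


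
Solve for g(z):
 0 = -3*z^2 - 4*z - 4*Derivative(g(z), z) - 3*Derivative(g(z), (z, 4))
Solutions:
 g(z) = C1 + C4*exp(-6^(2/3)*z/3) - z^3/4 - z^2/2 + (C2*sin(2^(2/3)*3^(1/6)*z/2) + C3*cos(2^(2/3)*3^(1/6)*z/2))*exp(6^(2/3)*z/6)


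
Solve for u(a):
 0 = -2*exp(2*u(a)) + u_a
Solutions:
 u(a) = log(-sqrt(-1/(C1 + 2*a))) - log(2)/2
 u(a) = log(-1/(C1 + 2*a))/2 - log(2)/2


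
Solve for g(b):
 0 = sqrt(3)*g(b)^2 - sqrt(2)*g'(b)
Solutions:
 g(b) = -2/(C1 + sqrt(6)*b)


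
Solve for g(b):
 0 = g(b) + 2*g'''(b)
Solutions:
 g(b) = C3*exp(-2^(2/3)*b/2) + (C1*sin(2^(2/3)*sqrt(3)*b/4) + C2*cos(2^(2/3)*sqrt(3)*b/4))*exp(2^(2/3)*b/4)


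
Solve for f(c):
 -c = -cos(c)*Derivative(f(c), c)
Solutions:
 f(c) = C1 + Integral(c/cos(c), c)


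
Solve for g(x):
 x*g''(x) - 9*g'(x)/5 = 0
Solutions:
 g(x) = C1 + C2*x^(14/5)


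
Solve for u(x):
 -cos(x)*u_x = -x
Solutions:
 u(x) = C1 + Integral(x/cos(x), x)


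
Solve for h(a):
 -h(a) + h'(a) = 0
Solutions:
 h(a) = C1*exp(a)


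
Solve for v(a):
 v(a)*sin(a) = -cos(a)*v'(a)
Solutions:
 v(a) = C1*cos(a)


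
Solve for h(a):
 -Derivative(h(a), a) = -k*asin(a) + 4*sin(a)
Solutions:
 h(a) = C1 + k*(a*asin(a) + sqrt(1 - a^2)) + 4*cos(a)


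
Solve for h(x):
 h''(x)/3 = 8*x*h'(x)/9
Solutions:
 h(x) = C1 + C2*erfi(2*sqrt(3)*x/3)


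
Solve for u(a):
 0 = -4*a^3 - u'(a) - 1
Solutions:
 u(a) = C1 - a^4 - a


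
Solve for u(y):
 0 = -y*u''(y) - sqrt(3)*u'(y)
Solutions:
 u(y) = C1 + C2*y^(1 - sqrt(3))


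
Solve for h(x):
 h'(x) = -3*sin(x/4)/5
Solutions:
 h(x) = C1 + 12*cos(x/4)/5


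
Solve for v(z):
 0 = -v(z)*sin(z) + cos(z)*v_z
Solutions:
 v(z) = C1/cos(z)


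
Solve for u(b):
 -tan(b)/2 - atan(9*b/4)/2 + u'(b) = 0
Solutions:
 u(b) = C1 + b*atan(9*b/4)/2 - log(81*b^2 + 16)/9 - log(cos(b))/2


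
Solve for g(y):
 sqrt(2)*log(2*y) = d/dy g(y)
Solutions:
 g(y) = C1 + sqrt(2)*y*log(y) - sqrt(2)*y + sqrt(2)*y*log(2)


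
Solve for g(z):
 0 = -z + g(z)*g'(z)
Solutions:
 g(z) = -sqrt(C1 + z^2)
 g(z) = sqrt(C1 + z^2)


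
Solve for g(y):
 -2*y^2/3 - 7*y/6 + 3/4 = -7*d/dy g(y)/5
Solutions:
 g(y) = C1 + 10*y^3/63 + 5*y^2/12 - 15*y/28


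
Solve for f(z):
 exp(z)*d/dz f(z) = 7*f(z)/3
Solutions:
 f(z) = C1*exp(-7*exp(-z)/3)


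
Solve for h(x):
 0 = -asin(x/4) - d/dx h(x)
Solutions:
 h(x) = C1 - x*asin(x/4) - sqrt(16 - x^2)


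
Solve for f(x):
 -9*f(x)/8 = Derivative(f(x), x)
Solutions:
 f(x) = C1*exp(-9*x/8)


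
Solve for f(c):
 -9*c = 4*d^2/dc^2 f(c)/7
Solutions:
 f(c) = C1 + C2*c - 21*c^3/8


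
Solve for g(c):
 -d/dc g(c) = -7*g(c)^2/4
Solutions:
 g(c) = -4/(C1 + 7*c)


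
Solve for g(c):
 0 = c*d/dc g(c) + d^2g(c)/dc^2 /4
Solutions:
 g(c) = C1 + C2*erf(sqrt(2)*c)


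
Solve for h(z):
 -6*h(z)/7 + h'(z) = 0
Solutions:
 h(z) = C1*exp(6*z/7)


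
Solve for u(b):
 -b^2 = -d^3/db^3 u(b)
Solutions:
 u(b) = C1 + C2*b + C3*b^2 + b^5/60


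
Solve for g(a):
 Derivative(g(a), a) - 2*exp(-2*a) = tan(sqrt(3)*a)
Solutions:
 g(a) = C1 + sqrt(3)*log(tan(sqrt(3)*a)^2 + 1)/6 - exp(-2*a)


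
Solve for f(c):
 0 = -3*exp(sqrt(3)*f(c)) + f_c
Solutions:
 f(c) = sqrt(3)*(2*log(-1/(C1 + 3*c)) - log(3))/6


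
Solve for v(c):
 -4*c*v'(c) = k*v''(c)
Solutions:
 v(c) = C1 + C2*sqrt(k)*erf(sqrt(2)*c*sqrt(1/k))


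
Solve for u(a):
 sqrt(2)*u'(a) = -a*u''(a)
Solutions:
 u(a) = C1 + C2*a^(1 - sqrt(2))


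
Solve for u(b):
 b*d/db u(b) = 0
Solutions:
 u(b) = C1


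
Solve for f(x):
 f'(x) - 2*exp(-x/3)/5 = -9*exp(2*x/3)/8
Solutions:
 f(x) = C1 - 27*exp(2*x/3)/16 - 6*exp(-x/3)/5


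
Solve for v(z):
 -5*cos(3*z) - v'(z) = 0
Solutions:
 v(z) = C1 - 5*sin(3*z)/3


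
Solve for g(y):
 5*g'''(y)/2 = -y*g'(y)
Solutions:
 g(y) = C1 + Integral(C2*airyai(-2^(1/3)*5^(2/3)*y/5) + C3*airybi(-2^(1/3)*5^(2/3)*y/5), y)


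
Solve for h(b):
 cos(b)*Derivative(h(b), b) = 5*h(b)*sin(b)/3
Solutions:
 h(b) = C1/cos(b)^(5/3)


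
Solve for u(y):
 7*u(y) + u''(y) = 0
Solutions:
 u(y) = C1*sin(sqrt(7)*y) + C2*cos(sqrt(7)*y)


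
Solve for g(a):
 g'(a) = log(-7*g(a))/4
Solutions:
 -4*Integral(1/(log(-_y) + log(7)), (_y, g(a))) = C1 - a


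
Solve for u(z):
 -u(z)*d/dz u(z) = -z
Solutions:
 u(z) = -sqrt(C1 + z^2)
 u(z) = sqrt(C1 + z^2)


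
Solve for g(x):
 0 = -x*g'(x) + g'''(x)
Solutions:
 g(x) = C1 + Integral(C2*airyai(x) + C3*airybi(x), x)


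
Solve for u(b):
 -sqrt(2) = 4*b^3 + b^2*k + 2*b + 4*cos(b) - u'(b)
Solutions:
 u(b) = C1 + b^4 + b^3*k/3 + b^2 + sqrt(2)*b + 4*sin(b)


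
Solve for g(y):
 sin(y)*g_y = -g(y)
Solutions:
 g(y) = C1*sqrt(cos(y) + 1)/sqrt(cos(y) - 1)


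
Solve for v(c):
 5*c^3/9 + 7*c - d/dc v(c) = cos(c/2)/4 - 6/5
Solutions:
 v(c) = C1 + 5*c^4/36 + 7*c^2/2 + 6*c/5 - sin(c/2)/2


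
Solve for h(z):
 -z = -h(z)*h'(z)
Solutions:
 h(z) = -sqrt(C1 + z^2)
 h(z) = sqrt(C1 + z^2)


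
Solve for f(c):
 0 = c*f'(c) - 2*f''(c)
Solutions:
 f(c) = C1 + C2*erfi(c/2)


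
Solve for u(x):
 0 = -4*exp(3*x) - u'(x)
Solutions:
 u(x) = C1 - 4*exp(3*x)/3


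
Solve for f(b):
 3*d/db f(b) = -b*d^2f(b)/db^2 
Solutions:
 f(b) = C1 + C2/b^2


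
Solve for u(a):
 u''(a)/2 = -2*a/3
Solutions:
 u(a) = C1 + C2*a - 2*a^3/9


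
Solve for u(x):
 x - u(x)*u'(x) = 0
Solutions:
 u(x) = -sqrt(C1 + x^2)
 u(x) = sqrt(C1 + x^2)


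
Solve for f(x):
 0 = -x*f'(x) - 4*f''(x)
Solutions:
 f(x) = C1 + C2*erf(sqrt(2)*x/4)


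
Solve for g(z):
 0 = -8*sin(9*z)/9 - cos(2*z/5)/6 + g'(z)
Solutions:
 g(z) = C1 + 5*sin(2*z/5)/12 - 8*cos(9*z)/81


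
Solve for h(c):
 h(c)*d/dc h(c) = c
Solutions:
 h(c) = -sqrt(C1 + c^2)
 h(c) = sqrt(C1 + c^2)


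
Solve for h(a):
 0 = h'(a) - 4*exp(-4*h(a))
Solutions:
 h(a) = log(-I*(C1 + 16*a)^(1/4))
 h(a) = log(I*(C1 + 16*a)^(1/4))
 h(a) = log(-(C1 + 16*a)^(1/4))
 h(a) = log(C1 + 16*a)/4


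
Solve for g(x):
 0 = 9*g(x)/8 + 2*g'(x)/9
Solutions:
 g(x) = C1*exp(-81*x/16)


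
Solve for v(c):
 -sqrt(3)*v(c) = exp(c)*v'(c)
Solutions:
 v(c) = C1*exp(sqrt(3)*exp(-c))


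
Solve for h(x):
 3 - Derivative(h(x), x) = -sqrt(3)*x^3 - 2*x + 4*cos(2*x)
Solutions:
 h(x) = C1 + sqrt(3)*x^4/4 + x^2 + 3*x - 2*sin(2*x)


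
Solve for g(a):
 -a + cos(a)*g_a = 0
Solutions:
 g(a) = C1 + Integral(a/cos(a), a)


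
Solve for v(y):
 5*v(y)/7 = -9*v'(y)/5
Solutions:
 v(y) = C1*exp(-25*y/63)


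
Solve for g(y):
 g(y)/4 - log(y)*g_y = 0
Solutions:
 g(y) = C1*exp(li(y)/4)


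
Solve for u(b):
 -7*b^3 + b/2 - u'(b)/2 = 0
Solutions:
 u(b) = C1 - 7*b^4/2 + b^2/2


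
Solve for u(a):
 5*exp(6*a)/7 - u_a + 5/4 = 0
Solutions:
 u(a) = C1 + 5*a/4 + 5*exp(6*a)/42


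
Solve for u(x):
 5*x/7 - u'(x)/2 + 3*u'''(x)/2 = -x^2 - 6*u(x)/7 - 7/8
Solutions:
 u(x) = C1*exp(7^(1/3)*x*(7/(sqrt(2867) + 54)^(1/3) + 7^(1/3)*(sqrt(2867) + 54)^(1/3))/42)*sin(sqrt(3)*7^(1/3)*x*(-7^(1/3)*(sqrt(2867) + 54)^(1/3) + 7/(sqrt(2867) + 54)^(1/3))/42) + C2*exp(7^(1/3)*x*(7/(sqrt(2867) + 54)^(1/3) + 7^(1/3)*(sqrt(2867) + 54)^(1/3))/42)*cos(sqrt(3)*7^(1/3)*x*(-7^(1/3)*(sqrt(2867) + 54)^(1/3) + 7/(sqrt(2867) + 54)^(1/3))/42) + C3*exp(-7^(1/3)*x*(7/(sqrt(2867) + 54)^(1/3) + 7^(1/3)*(sqrt(2867) + 54)^(1/3))/21) - 7*x^2/6 - 79*x/36 - 497/216


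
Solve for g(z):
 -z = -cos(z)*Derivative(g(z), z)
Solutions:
 g(z) = C1 + Integral(z/cos(z), z)


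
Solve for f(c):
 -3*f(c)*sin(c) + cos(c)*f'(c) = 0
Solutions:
 f(c) = C1/cos(c)^3


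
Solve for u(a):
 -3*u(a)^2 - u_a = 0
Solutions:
 u(a) = 1/(C1 + 3*a)


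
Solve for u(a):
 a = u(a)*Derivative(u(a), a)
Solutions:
 u(a) = -sqrt(C1 + a^2)
 u(a) = sqrt(C1 + a^2)


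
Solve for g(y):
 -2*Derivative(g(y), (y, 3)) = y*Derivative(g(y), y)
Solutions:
 g(y) = C1 + Integral(C2*airyai(-2^(2/3)*y/2) + C3*airybi(-2^(2/3)*y/2), y)


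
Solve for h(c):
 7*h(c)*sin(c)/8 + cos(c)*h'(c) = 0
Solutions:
 h(c) = C1*cos(c)^(7/8)


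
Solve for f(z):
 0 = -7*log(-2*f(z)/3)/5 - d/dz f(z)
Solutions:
 5*Integral(1/(log(-_y) - log(3) + log(2)), (_y, f(z)))/7 = C1 - z


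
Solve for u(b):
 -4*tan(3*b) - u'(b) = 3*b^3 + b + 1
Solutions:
 u(b) = C1 - 3*b^4/4 - b^2/2 - b + 4*log(cos(3*b))/3


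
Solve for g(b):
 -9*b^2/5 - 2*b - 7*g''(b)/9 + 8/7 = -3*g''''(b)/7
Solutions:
 g(b) = C1 + C2*b + C3*exp(-7*sqrt(3)*b/9) + C4*exp(7*sqrt(3)*b/9) - 27*b^4/140 - 3*b^3/7 - 927*b^2/1715


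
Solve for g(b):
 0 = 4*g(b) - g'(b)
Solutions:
 g(b) = C1*exp(4*b)


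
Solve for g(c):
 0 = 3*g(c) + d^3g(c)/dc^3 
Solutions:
 g(c) = C3*exp(-3^(1/3)*c) + (C1*sin(3^(5/6)*c/2) + C2*cos(3^(5/6)*c/2))*exp(3^(1/3)*c/2)


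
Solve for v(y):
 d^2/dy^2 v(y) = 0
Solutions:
 v(y) = C1 + C2*y


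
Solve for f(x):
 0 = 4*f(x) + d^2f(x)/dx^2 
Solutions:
 f(x) = C1*sin(2*x) + C2*cos(2*x)


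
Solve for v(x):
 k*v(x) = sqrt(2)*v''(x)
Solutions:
 v(x) = C1*exp(-2^(3/4)*sqrt(k)*x/2) + C2*exp(2^(3/4)*sqrt(k)*x/2)


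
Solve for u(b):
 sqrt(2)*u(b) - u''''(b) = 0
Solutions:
 u(b) = C1*exp(-2^(1/8)*b) + C2*exp(2^(1/8)*b) + C3*sin(2^(1/8)*b) + C4*cos(2^(1/8)*b)


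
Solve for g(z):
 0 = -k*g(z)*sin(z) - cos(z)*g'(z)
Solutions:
 g(z) = C1*exp(k*log(cos(z)))


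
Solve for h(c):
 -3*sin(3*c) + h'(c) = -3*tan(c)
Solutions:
 h(c) = C1 + 3*log(cos(c)) - cos(3*c)


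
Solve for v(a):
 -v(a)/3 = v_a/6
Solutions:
 v(a) = C1*exp(-2*a)


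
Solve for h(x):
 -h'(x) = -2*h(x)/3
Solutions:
 h(x) = C1*exp(2*x/3)


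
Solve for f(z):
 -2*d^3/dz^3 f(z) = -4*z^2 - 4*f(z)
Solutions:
 f(z) = C3*exp(2^(1/3)*z) - z^2 + (C1*sin(2^(1/3)*sqrt(3)*z/2) + C2*cos(2^(1/3)*sqrt(3)*z/2))*exp(-2^(1/3)*z/2)


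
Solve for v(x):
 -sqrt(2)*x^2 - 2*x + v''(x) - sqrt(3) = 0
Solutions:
 v(x) = C1 + C2*x + sqrt(2)*x^4/12 + x^3/3 + sqrt(3)*x^2/2


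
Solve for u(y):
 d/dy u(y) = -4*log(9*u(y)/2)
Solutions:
 -Integral(1/(-log(_y) - 2*log(3) + log(2)), (_y, u(y)))/4 = C1 - y


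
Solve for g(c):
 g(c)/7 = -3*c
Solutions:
 g(c) = -21*c


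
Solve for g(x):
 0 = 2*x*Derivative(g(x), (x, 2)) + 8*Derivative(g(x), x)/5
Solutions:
 g(x) = C1 + C2*x^(1/5)


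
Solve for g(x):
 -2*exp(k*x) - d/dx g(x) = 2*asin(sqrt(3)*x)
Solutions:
 g(x) = C1 - 2*x*asin(sqrt(3)*x) - 2*sqrt(3)*sqrt(1 - 3*x^2)/3 - 2*Piecewise((exp(k*x)/k, Ne(k, 0)), (x, True))


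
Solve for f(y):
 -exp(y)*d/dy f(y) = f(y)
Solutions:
 f(y) = C1*exp(exp(-y))


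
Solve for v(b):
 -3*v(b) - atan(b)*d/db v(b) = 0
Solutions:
 v(b) = C1*exp(-3*Integral(1/atan(b), b))


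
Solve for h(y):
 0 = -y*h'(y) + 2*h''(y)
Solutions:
 h(y) = C1 + C2*erfi(y/2)


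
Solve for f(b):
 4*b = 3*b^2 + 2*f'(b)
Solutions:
 f(b) = C1 - b^3/2 + b^2


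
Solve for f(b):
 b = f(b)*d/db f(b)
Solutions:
 f(b) = -sqrt(C1 + b^2)
 f(b) = sqrt(C1 + b^2)


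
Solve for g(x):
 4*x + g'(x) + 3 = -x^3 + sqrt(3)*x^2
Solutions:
 g(x) = C1 - x^4/4 + sqrt(3)*x^3/3 - 2*x^2 - 3*x


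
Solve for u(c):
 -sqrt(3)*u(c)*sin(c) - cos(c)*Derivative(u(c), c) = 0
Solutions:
 u(c) = C1*cos(c)^(sqrt(3))


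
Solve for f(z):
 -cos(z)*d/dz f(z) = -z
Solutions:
 f(z) = C1 + Integral(z/cos(z), z)


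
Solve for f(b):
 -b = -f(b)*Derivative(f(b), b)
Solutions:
 f(b) = -sqrt(C1 + b^2)
 f(b) = sqrt(C1 + b^2)


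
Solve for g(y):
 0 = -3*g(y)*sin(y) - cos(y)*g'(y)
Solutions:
 g(y) = C1*cos(y)^3


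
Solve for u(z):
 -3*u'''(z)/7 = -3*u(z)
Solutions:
 u(z) = C3*exp(7^(1/3)*z) + (C1*sin(sqrt(3)*7^(1/3)*z/2) + C2*cos(sqrt(3)*7^(1/3)*z/2))*exp(-7^(1/3)*z/2)


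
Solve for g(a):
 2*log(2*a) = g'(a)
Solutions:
 g(a) = C1 + 2*a*log(a) - 2*a + a*log(4)


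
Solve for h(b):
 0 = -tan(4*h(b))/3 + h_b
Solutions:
 h(b) = -asin(C1*exp(4*b/3))/4 + pi/4
 h(b) = asin(C1*exp(4*b/3))/4


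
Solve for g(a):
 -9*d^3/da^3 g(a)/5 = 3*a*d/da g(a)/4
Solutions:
 g(a) = C1 + Integral(C2*airyai(-90^(1/3)*a/6) + C3*airybi(-90^(1/3)*a/6), a)


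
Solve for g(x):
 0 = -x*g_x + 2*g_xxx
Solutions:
 g(x) = C1 + Integral(C2*airyai(2^(2/3)*x/2) + C3*airybi(2^(2/3)*x/2), x)


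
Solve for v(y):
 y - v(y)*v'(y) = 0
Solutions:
 v(y) = -sqrt(C1 + y^2)
 v(y) = sqrt(C1 + y^2)


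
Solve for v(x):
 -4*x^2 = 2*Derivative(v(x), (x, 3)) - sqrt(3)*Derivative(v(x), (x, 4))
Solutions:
 v(x) = C1 + C2*x + C3*x^2 + C4*exp(2*sqrt(3)*x/3) - x^5/30 - sqrt(3)*x^4/12 - x^3/2


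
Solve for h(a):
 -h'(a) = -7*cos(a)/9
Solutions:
 h(a) = C1 + 7*sin(a)/9


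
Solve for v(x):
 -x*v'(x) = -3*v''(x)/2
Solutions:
 v(x) = C1 + C2*erfi(sqrt(3)*x/3)


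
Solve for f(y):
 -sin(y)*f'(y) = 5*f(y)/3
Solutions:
 f(y) = C1*(cos(y) + 1)^(5/6)/(cos(y) - 1)^(5/6)


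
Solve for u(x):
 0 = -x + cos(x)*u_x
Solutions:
 u(x) = C1 + Integral(x/cos(x), x)


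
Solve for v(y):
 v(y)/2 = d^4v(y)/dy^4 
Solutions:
 v(y) = C1*exp(-2^(3/4)*y/2) + C2*exp(2^(3/4)*y/2) + C3*sin(2^(3/4)*y/2) + C4*cos(2^(3/4)*y/2)


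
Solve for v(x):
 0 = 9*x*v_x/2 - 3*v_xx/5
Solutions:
 v(x) = C1 + C2*erfi(sqrt(15)*x/2)


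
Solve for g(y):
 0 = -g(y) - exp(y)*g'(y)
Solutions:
 g(y) = C1*exp(exp(-y))


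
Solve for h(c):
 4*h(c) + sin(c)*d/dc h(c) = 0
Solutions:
 h(c) = C1*(cos(c)^2 + 2*cos(c) + 1)/(cos(c)^2 - 2*cos(c) + 1)


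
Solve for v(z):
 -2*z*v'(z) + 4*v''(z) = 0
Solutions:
 v(z) = C1 + C2*erfi(z/2)


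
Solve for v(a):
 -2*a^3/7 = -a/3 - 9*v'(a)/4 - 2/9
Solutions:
 v(a) = C1 + 2*a^4/63 - 2*a^2/27 - 8*a/81


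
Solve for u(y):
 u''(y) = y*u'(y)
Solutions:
 u(y) = C1 + C2*erfi(sqrt(2)*y/2)


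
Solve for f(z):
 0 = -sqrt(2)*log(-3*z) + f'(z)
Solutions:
 f(z) = C1 + sqrt(2)*z*log(-z) + sqrt(2)*z*(-1 + log(3))


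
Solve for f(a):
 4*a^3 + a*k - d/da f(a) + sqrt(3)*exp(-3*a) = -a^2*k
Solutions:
 f(a) = C1 + a^4 + a^3*k/3 + a^2*k/2 - sqrt(3)*exp(-3*a)/3


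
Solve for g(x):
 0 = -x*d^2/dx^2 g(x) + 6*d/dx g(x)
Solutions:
 g(x) = C1 + C2*x^7


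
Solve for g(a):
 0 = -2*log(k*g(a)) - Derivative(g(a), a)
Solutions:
 li(k*g(a))/k = C1 - 2*a


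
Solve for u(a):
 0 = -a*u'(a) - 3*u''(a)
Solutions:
 u(a) = C1 + C2*erf(sqrt(6)*a/6)


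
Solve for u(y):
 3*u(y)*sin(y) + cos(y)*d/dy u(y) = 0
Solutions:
 u(y) = C1*cos(y)^3


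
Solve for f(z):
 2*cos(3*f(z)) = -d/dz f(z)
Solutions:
 f(z) = -asin((C1 + exp(12*z))/(C1 - exp(12*z)))/3 + pi/3
 f(z) = asin((C1 + exp(12*z))/(C1 - exp(12*z)))/3


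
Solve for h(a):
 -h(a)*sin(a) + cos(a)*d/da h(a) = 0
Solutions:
 h(a) = C1/cos(a)


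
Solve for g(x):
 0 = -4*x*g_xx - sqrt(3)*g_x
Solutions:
 g(x) = C1 + C2*x^(1 - sqrt(3)/4)


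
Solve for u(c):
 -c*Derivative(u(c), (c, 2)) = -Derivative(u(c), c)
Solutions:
 u(c) = C1 + C2*c^2


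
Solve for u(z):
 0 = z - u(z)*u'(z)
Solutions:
 u(z) = -sqrt(C1 + z^2)
 u(z) = sqrt(C1 + z^2)


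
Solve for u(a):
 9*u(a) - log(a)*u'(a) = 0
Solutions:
 u(a) = C1*exp(9*li(a))


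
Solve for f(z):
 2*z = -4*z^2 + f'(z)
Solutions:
 f(z) = C1 + 4*z^3/3 + z^2


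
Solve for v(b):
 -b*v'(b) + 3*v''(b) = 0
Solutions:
 v(b) = C1 + C2*erfi(sqrt(6)*b/6)


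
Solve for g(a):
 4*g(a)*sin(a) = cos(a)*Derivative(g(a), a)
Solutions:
 g(a) = C1/cos(a)^4


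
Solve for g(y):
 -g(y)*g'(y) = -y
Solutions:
 g(y) = -sqrt(C1 + y^2)
 g(y) = sqrt(C1 + y^2)


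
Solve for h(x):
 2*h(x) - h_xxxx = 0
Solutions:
 h(x) = C1*exp(-2^(1/4)*x) + C2*exp(2^(1/4)*x) + C3*sin(2^(1/4)*x) + C4*cos(2^(1/4)*x)


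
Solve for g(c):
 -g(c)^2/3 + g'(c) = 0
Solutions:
 g(c) = -3/(C1 + c)


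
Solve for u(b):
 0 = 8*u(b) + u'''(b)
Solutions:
 u(b) = C3*exp(-2*b) + (C1*sin(sqrt(3)*b) + C2*cos(sqrt(3)*b))*exp(b)


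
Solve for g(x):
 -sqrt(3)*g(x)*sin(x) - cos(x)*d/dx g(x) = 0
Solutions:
 g(x) = C1*cos(x)^(sqrt(3))


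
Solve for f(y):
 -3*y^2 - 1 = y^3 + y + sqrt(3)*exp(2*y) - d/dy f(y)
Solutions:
 f(y) = C1 + y^4/4 + y^3 + y^2/2 + y + sqrt(3)*exp(2*y)/2


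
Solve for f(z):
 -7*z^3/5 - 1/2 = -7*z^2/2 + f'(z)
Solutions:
 f(z) = C1 - 7*z^4/20 + 7*z^3/6 - z/2


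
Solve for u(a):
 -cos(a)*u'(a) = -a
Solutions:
 u(a) = C1 + Integral(a/cos(a), a)


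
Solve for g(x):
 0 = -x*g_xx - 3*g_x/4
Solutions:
 g(x) = C1 + C2*x^(1/4)


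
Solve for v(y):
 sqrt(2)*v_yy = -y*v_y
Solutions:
 v(y) = C1 + C2*erf(2^(1/4)*y/2)


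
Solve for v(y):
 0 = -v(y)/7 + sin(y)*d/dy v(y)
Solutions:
 v(y) = C1*(cos(y) - 1)^(1/14)/(cos(y) + 1)^(1/14)


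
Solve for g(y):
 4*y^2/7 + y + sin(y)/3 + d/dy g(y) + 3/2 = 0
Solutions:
 g(y) = C1 - 4*y^3/21 - y^2/2 - 3*y/2 + cos(y)/3


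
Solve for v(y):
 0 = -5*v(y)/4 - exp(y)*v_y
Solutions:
 v(y) = C1*exp(5*exp(-y)/4)


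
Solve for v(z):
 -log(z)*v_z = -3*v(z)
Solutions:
 v(z) = C1*exp(3*li(z))


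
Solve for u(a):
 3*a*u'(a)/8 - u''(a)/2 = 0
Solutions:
 u(a) = C1 + C2*erfi(sqrt(6)*a/4)


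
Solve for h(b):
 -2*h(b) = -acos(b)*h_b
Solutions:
 h(b) = C1*exp(2*Integral(1/acos(b), b))


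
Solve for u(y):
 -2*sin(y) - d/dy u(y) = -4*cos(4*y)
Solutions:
 u(y) = C1 + sin(4*y) + 2*cos(y)


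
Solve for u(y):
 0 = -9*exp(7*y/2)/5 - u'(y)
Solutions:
 u(y) = C1 - 18*exp(7*y/2)/35


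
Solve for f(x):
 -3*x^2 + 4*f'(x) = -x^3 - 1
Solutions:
 f(x) = C1 - x^4/16 + x^3/4 - x/4


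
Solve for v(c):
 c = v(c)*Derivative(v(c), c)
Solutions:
 v(c) = -sqrt(C1 + c^2)
 v(c) = sqrt(C1 + c^2)


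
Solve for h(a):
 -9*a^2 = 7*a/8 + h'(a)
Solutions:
 h(a) = C1 - 3*a^3 - 7*a^2/16


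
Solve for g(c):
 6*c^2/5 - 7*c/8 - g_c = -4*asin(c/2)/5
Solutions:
 g(c) = C1 + 2*c^3/5 - 7*c^2/16 + 4*c*asin(c/2)/5 + 4*sqrt(4 - c^2)/5


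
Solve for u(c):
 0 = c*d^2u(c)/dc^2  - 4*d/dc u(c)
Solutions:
 u(c) = C1 + C2*c^5


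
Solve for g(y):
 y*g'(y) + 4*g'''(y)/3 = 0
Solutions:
 g(y) = C1 + Integral(C2*airyai(-6^(1/3)*y/2) + C3*airybi(-6^(1/3)*y/2), y)


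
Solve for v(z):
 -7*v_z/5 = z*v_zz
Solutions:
 v(z) = C1 + C2/z^(2/5)


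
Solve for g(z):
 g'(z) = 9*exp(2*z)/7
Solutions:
 g(z) = C1 + 9*exp(2*z)/14


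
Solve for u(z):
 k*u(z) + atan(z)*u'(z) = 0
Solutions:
 u(z) = C1*exp(-k*Integral(1/atan(z), z))


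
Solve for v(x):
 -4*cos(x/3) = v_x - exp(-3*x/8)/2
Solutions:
 v(x) = C1 - 12*sin(x/3) - 4*exp(-3*x/8)/3


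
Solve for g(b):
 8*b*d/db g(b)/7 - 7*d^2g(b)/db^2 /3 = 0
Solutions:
 g(b) = C1 + C2*erfi(2*sqrt(3)*b/7)


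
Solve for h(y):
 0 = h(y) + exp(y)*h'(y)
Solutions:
 h(y) = C1*exp(exp(-y))


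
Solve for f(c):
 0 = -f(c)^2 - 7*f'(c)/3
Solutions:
 f(c) = 7/(C1 + 3*c)


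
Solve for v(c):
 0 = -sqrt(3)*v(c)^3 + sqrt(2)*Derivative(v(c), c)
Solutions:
 v(c) = -sqrt(-1/(C1 + sqrt(6)*c))
 v(c) = sqrt(-1/(C1 + sqrt(6)*c))


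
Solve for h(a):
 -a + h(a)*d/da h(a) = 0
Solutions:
 h(a) = -sqrt(C1 + a^2)
 h(a) = sqrt(C1 + a^2)


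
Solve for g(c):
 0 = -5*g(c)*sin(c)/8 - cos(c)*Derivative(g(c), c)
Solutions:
 g(c) = C1*cos(c)^(5/8)


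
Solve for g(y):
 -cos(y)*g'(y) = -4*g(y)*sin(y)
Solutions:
 g(y) = C1/cos(y)^4


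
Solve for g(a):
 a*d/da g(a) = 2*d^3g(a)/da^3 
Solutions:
 g(a) = C1 + Integral(C2*airyai(2^(2/3)*a/2) + C3*airybi(2^(2/3)*a/2), a)


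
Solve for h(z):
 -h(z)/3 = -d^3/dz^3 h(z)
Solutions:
 h(z) = C3*exp(3^(2/3)*z/3) + (C1*sin(3^(1/6)*z/2) + C2*cos(3^(1/6)*z/2))*exp(-3^(2/3)*z/6)


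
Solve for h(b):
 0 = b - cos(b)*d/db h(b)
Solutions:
 h(b) = C1 + Integral(b/cos(b), b)


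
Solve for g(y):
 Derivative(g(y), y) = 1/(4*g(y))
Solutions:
 g(y) = -sqrt(C1 + 2*y)/2
 g(y) = sqrt(C1 + 2*y)/2


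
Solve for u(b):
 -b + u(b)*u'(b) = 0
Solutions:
 u(b) = -sqrt(C1 + b^2)
 u(b) = sqrt(C1 + b^2)


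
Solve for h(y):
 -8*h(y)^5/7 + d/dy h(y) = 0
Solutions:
 h(y) = -7^(1/4)*(-1/(C1 + 32*y))^(1/4)
 h(y) = 7^(1/4)*(-1/(C1 + 32*y))^(1/4)
 h(y) = -7^(1/4)*I*(-1/(C1 + 32*y))^(1/4)
 h(y) = 7^(1/4)*I*(-1/(C1 + 32*y))^(1/4)


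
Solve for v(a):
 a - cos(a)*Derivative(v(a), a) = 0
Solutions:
 v(a) = C1 + Integral(a/cos(a), a)


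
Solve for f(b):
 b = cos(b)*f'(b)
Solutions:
 f(b) = C1 + Integral(b/cos(b), b)


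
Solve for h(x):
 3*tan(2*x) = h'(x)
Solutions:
 h(x) = C1 - 3*log(cos(2*x))/2


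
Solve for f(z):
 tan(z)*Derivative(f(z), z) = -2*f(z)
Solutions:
 f(z) = C1/sin(z)^2


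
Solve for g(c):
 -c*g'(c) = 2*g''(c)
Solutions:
 g(c) = C1 + C2*erf(c/2)


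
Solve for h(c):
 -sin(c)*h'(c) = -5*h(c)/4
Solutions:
 h(c) = C1*(cos(c) - 1)^(5/8)/(cos(c) + 1)^(5/8)


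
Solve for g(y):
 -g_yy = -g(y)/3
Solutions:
 g(y) = C1*exp(-sqrt(3)*y/3) + C2*exp(sqrt(3)*y/3)


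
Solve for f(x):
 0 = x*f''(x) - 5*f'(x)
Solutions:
 f(x) = C1 + C2*x^6


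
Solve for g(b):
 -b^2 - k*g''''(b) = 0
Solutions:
 g(b) = C1 + C2*b + C3*b^2 + C4*b^3 - b^6/(360*k)


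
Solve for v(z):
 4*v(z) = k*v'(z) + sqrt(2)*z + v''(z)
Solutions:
 v(z) = C1*exp(z*(-k + sqrt(k^2 + 16))/2) + C2*exp(-z*(k + sqrt(k^2 + 16))/2) + sqrt(2)*k/16 + sqrt(2)*z/4


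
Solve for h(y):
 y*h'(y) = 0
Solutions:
 h(y) = C1


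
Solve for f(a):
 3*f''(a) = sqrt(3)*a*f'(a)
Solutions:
 f(a) = C1 + C2*erfi(sqrt(2)*3^(3/4)*a/6)


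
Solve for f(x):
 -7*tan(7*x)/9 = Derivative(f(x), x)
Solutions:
 f(x) = C1 + log(cos(7*x))/9


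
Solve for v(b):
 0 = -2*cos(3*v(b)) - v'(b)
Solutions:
 v(b) = -asin((C1 + exp(12*b))/(C1 - exp(12*b)))/3 + pi/3
 v(b) = asin((C1 + exp(12*b))/(C1 - exp(12*b)))/3


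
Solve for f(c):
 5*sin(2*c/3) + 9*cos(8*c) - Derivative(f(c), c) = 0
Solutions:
 f(c) = C1 + 9*sin(8*c)/8 - 15*cos(2*c/3)/2


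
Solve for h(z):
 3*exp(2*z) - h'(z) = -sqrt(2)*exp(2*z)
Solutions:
 h(z) = C1 + sqrt(2)*exp(2*z)/2 + 3*exp(2*z)/2


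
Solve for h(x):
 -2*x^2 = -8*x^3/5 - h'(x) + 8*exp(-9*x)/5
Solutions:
 h(x) = C1 - 2*x^4/5 + 2*x^3/3 - 8*exp(-9*x)/45


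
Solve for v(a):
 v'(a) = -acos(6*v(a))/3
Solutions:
 Integral(1/acos(6*_y), (_y, v(a))) = C1 - a/3


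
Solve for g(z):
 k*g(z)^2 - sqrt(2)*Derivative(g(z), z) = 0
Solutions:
 g(z) = -2/(C1 + sqrt(2)*k*z)


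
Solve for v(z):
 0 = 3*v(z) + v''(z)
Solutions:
 v(z) = C1*sin(sqrt(3)*z) + C2*cos(sqrt(3)*z)


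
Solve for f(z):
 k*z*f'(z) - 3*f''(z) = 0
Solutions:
 f(z) = Piecewise((-sqrt(6)*sqrt(pi)*C1*erf(sqrt(6)*z*sqrt(-k)/6)/(2*sqrt(-k)) - C2, (k > 0) | (k < 0)), (-C1*z - C2, True))


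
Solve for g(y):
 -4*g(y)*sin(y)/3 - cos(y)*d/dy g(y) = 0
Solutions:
 g(y) = C1*cos(y)^(4/3)


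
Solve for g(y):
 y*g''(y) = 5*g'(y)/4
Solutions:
 g(y) = C1 + C2*y^(9/4)


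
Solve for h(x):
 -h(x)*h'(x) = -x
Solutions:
 h(x) = -sqrt(C1 + x^2)
 h(x) = sqrt(C1 + x^2)


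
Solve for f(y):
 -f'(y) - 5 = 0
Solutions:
 f(y) = C1 - 5*y


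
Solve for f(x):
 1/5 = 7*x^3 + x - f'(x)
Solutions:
 f(x) = C1 + 7*x^4/4 + x^2/2 - x/5


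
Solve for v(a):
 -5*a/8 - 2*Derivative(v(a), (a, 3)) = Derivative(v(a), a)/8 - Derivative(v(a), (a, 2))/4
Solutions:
 v(a) = C1 - 5*a^2/2 - 10*a + (C2*sin(sqrt(15)*a/16) + C3*cos(sqrt(15)*a/16))*exp(a/16)


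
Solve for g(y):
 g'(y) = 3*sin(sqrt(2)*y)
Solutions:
 g(y) = C1 - 3*sqrt(2)*cos(sqrt(2)*y)/2


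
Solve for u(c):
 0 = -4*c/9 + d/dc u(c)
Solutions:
 u(c) = C1 + 2*c^2/9


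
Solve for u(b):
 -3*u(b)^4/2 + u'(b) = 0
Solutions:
 u(b) = 2^(1/3)*(-1/(C1 + 9*b))^(1/3)
 u(b) = 2^(1/3)*(-1/(C1 + 3*b))^(1/3)*(-3^(2/3) - 3*3^(1/6)*I)/6
 u(b) = 2^(1/3)*(-1/(C1 + 3*b))^(1/3)*(-3^(2/3) + 3*3^(1/6)*I)/6


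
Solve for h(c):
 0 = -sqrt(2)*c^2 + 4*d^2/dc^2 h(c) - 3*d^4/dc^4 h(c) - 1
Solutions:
 h(c) = C1 + C2*c + C3*exp(-2*sqrt(3)*c/3) + C4*exp(2*sqrt(3)*c/3) + sqrt(2)*c^4/48 + c^2*(2 + 3*sqrt(2))/16


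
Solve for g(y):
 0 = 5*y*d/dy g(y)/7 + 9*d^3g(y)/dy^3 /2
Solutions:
 g(y) = C1 + Integral(C2*airyai(-1470^(1/3)*y/21) + C3*airybi(-1470^(1/3)*y/21), y)


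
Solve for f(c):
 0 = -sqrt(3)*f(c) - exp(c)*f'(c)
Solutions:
 f(c) = C1*exp(sqrt(3)*exp(-c))


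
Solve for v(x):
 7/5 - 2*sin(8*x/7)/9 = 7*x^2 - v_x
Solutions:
 v(x) = C1 + 7*x^3/3 - 7*x/5 - 7*cos(8*x/7)/36


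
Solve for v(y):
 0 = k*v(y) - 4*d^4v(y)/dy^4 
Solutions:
 v(y) = C1*exp(-sqrt(2)*k^(1/4)*y/2) + C2*exp(sqrt(2)*k^(1/4)*y/2) + C3*exp(-sqrt(2)*I*k^(1/4)*y/2) + C4*exp(sqrt(2)*I*k^(1/4)*y/2)


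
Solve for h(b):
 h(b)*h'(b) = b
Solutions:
 h(b) = -sqrt(C1 + b^2)
 h(b) = sqrt(C1 + b^2)


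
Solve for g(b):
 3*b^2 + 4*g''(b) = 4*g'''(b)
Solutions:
 g(b) = C1 + C2*b + C3*exp(b) - b^4/16 - b^3/4 - 3*b^2/4


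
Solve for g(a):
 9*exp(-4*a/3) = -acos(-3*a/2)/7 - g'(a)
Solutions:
 g(a) = C1 - a*acos(-3*a/2)/7 - sqrt(4 - 9*a^2)/21 + 27*exp(-4*a/3)/4


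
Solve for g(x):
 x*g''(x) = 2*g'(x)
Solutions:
 g(x) = C1 + C2*x^3


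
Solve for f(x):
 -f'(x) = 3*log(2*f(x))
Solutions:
 Integral(1/(log(_y) + log(2)), (_y, f(x)))/3 = C1 - x


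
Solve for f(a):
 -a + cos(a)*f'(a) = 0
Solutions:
 f(a) = C1 + Integral(a/cos(a), a)


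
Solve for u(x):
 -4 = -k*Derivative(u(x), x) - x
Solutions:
 u(x) = C1 - x^2/(2*k) + 4*x/k


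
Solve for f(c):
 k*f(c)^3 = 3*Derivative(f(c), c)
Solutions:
 f(c) = -sqrt(6)*sqrt(-1/(C1 + c*k))/2
 f(c) = sqrt(6)*sqrt(-1/(C1 + c*k))/2


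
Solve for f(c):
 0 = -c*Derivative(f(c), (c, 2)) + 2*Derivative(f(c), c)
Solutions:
 f(c) = C1 + C2*c^3


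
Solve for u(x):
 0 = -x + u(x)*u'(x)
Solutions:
 u(x) = -sqrt(C1 + x^2)
 u(x) = sqrt(C1 + x^2)


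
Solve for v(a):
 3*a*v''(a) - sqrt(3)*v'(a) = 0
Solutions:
 v(a) = C1 + C2*a^(sqrt(3)/3 + 1)


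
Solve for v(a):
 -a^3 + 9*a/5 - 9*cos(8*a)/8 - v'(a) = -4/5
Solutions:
 v(a) = C1 - a^4/4 + 9*a^2/10 + 4*a/5 - 9*sin(8*a)/64


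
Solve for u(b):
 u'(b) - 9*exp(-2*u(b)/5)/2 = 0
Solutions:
 u(b) = 5*log(-sqrt(C1 + 9*b)) - 5*log(5)/2
 u(b) = 5*log(C1 + 9*b)/2 - 5*log(5)/2


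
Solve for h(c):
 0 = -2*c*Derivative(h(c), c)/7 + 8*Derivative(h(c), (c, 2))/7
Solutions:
 h(c) = C1 + C2*erfi(sqrt(2)*c/4)


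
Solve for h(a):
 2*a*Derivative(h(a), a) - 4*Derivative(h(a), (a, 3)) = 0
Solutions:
 h(a) = C1 + Integral(C2*airyai(2^(2/3)*a/2) + C3*airybi(2^(2/3)*a/2), a)


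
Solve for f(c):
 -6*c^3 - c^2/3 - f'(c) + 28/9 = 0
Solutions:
 f(c) = C1 - 3*c^4/2 - c^3/9 + 28*c/9


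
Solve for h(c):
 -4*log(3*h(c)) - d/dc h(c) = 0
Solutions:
 Integral(1/(log(_y) + log(3)), (_y, h(c)))/4 = C1 - c


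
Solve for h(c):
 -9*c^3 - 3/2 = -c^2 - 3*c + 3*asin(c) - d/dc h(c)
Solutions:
 h(c) = C1 + 9*c^4/4 - c^3/3 - 3*c^2/2 + 3*c*asin(c) + 3*c/2 + 3*sqrt(1 - c^2)


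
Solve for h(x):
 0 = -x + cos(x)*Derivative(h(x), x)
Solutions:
 h(x) = C1 + Integral(x/cos(x), x)
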